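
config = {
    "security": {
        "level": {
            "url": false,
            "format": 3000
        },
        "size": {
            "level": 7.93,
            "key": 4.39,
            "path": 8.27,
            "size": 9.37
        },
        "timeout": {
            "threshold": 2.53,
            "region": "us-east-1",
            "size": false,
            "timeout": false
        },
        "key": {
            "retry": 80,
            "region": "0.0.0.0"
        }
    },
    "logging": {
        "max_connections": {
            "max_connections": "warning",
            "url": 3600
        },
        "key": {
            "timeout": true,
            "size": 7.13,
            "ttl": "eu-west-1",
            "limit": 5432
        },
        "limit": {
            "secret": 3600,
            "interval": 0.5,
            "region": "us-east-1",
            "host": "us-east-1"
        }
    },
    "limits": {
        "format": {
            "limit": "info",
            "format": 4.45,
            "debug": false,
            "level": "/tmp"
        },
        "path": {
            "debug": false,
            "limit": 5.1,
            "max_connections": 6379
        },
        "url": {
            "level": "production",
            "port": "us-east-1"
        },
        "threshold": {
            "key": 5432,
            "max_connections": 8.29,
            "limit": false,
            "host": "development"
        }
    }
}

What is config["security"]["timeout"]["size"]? False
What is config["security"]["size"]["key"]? 4.39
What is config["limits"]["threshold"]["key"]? 5432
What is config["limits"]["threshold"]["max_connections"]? 8.29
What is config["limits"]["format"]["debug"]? False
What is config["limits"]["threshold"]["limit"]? False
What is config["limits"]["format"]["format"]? 4.45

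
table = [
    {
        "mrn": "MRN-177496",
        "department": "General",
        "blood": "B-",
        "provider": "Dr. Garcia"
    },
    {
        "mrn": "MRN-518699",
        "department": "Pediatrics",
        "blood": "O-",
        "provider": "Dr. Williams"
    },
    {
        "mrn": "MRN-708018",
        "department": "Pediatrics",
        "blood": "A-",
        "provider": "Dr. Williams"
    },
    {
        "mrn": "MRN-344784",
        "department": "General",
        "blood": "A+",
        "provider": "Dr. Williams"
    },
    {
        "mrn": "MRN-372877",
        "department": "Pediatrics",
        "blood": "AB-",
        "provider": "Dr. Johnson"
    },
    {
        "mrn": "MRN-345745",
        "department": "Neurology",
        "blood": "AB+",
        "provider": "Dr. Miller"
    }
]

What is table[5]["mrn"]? "MRN-345745"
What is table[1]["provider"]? "Dr. Williams"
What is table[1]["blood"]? "O-"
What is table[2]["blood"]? "A-"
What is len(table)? 6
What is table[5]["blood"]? "AB+"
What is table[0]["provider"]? "Dr. Garcia"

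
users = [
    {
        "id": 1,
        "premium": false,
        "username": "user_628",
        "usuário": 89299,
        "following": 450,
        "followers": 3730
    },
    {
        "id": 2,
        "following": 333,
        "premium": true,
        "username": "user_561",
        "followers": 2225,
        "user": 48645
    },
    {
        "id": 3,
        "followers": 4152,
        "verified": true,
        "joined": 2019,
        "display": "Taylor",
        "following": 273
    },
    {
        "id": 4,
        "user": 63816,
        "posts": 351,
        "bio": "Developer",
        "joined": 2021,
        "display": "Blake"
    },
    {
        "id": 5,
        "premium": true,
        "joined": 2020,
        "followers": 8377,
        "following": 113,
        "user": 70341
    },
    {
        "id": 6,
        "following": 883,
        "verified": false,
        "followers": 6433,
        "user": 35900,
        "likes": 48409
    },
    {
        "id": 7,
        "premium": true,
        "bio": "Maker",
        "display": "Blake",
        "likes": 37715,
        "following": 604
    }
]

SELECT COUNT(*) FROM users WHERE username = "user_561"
1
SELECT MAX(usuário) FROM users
89299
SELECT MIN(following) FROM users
113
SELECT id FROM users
[1, 2, 3, 4, 5, 6, 7]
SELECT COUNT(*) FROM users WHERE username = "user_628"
1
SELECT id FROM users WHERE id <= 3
[1, 2, 3]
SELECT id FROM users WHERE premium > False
[2, 5, 7]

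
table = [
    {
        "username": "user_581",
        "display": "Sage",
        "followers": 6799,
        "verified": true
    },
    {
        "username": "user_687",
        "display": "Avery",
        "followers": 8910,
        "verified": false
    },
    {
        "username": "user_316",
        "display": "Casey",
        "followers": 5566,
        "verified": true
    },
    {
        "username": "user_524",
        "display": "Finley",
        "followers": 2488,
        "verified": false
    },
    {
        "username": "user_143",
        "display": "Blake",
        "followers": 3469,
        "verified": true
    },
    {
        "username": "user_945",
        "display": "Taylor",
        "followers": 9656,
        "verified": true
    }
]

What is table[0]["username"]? "user_581"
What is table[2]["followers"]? 5566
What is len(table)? 6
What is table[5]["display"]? "Taylor"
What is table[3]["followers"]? 2488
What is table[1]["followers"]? 8910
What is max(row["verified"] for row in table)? True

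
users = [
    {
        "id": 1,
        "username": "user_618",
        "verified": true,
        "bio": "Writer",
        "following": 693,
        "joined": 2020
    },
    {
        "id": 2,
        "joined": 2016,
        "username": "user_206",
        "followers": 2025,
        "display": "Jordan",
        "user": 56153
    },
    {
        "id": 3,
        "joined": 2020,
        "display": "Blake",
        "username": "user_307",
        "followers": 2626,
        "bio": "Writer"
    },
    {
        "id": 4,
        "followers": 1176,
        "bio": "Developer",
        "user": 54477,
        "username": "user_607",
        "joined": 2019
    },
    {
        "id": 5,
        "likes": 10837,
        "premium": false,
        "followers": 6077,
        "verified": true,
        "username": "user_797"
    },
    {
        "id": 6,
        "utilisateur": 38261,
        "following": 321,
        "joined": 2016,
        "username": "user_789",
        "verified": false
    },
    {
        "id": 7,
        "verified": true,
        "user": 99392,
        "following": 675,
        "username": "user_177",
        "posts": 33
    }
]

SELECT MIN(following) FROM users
321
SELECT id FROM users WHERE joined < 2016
[]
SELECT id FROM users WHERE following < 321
[]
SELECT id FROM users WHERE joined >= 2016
[1, 2, 3, 4, 6]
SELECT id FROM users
[1, 2, 3, 4, 5, 6, 7]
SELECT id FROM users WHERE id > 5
[6, 7]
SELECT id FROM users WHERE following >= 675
[1, 7]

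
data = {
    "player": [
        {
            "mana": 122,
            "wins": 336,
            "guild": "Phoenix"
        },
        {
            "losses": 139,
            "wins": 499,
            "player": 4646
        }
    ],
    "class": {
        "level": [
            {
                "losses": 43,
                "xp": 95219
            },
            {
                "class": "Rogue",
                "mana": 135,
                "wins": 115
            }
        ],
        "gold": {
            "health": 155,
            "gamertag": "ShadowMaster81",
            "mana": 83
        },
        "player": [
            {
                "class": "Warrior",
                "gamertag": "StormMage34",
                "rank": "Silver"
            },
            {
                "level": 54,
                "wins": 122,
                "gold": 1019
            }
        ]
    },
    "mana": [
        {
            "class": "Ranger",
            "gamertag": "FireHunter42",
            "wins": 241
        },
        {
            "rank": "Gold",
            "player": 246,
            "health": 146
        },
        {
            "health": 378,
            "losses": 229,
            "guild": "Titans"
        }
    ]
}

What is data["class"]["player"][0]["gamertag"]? "StormMage34"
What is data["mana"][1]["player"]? 246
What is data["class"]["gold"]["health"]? 155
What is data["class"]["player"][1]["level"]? 54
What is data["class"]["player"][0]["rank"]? "Silver"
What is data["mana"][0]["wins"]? 241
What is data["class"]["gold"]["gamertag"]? "ShadowMaster81"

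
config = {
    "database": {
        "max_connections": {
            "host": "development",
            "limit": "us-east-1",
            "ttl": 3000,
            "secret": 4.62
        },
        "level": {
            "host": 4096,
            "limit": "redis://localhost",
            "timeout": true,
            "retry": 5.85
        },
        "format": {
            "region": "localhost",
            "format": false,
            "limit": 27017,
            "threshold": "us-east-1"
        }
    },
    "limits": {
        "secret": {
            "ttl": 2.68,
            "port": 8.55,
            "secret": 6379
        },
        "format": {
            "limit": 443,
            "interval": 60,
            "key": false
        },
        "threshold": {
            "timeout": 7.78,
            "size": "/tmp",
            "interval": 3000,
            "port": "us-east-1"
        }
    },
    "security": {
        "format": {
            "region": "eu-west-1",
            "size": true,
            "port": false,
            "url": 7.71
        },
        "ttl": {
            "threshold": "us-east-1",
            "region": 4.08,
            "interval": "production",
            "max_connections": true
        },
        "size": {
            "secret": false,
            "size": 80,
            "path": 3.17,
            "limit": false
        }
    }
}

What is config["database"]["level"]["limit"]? "redis://localhost"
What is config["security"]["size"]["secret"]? False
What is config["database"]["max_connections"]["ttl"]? 3000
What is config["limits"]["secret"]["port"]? 8.55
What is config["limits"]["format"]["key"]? False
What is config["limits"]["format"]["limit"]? 443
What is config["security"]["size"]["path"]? 3.17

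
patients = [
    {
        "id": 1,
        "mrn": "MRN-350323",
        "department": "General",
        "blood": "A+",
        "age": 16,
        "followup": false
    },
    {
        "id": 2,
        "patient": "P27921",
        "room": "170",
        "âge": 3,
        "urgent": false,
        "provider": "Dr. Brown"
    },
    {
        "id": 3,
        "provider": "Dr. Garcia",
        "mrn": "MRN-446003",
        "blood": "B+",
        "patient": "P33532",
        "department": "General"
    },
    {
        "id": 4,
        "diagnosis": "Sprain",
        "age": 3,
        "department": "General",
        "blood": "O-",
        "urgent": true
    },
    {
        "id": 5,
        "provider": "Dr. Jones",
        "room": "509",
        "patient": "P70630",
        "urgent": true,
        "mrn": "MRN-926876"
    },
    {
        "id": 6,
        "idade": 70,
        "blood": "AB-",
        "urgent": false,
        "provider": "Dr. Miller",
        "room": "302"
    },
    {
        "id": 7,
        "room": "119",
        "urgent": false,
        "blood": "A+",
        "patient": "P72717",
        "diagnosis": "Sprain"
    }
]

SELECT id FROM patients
[1, 2, 3, 4, 5, 6, 7]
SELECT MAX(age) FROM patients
16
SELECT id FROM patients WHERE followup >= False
[1]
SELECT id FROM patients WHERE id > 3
[4, 5, 6, 7]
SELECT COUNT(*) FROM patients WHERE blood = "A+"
2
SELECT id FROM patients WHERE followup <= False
[1]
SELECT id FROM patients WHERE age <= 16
[1, 4]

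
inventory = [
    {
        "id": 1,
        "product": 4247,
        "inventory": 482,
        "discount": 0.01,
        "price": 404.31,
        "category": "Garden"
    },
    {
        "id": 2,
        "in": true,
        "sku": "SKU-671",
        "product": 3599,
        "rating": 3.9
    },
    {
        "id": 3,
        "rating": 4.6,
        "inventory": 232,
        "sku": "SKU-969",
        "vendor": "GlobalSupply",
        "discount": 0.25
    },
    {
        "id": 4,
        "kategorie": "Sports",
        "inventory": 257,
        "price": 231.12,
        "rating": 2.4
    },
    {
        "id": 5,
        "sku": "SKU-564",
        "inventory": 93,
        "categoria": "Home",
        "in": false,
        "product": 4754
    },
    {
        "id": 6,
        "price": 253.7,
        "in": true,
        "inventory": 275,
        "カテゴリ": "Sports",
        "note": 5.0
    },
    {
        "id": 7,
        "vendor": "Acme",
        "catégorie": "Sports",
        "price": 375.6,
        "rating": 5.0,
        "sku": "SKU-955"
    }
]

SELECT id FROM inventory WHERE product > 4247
[5]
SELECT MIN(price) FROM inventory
231.12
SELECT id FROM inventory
[1, 2, 3, 4, 5, 6, 7]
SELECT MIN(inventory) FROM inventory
93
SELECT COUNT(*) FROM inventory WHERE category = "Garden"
1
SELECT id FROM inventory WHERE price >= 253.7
[1, 6, 7]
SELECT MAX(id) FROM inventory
7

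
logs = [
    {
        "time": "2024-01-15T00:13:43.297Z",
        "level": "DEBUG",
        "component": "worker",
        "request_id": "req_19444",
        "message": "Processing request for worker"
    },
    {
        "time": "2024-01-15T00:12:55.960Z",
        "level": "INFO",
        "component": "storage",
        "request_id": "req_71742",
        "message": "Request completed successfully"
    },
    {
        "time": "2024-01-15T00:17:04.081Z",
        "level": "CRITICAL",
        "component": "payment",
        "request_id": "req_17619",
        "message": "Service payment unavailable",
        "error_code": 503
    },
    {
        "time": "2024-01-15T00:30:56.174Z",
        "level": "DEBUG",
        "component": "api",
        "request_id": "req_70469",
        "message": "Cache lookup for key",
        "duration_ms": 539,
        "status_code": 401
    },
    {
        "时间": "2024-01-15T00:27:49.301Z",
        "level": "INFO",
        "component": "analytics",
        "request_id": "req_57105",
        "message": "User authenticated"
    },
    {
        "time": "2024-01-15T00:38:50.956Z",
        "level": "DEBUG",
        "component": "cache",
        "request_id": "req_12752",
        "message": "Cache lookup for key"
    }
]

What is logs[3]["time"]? "2024-01-15T00:30:56.174Z"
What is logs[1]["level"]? "INFO"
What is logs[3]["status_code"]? 401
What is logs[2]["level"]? "CRITICAL"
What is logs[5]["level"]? "DEBUG"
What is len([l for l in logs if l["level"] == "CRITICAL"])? 1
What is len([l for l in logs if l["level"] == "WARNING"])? 0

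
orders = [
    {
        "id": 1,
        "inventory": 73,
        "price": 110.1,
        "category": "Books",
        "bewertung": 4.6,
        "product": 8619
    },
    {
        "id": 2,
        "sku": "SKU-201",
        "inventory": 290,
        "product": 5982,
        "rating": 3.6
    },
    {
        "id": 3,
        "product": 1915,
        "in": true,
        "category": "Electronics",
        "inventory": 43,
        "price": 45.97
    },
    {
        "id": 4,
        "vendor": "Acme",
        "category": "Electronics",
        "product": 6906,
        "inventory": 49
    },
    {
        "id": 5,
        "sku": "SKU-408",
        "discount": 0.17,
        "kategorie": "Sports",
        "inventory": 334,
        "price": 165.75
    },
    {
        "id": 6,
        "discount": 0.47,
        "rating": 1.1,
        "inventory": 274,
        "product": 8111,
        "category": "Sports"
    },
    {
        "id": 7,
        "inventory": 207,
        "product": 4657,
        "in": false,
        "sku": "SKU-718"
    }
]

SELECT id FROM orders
[1, 2, 3, 4, 5, 6, 7]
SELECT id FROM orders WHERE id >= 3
[3, 4, 5, 6, 7]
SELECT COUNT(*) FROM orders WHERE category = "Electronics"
2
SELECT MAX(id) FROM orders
7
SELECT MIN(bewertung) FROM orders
4.6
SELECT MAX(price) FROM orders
165.75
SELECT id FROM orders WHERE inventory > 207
[2, 5, 6]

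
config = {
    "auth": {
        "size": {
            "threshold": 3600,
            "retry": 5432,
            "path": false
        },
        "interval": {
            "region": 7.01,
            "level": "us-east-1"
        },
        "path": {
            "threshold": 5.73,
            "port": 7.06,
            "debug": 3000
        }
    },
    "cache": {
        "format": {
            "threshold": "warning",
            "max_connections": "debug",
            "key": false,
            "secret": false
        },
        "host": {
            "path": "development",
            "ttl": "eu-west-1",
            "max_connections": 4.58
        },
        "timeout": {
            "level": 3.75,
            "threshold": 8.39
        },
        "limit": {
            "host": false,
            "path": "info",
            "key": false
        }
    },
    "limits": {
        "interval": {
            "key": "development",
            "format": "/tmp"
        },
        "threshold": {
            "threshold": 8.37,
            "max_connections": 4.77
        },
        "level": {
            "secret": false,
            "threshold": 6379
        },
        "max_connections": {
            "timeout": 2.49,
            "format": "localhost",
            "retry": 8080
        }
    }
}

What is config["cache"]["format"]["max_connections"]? "debug"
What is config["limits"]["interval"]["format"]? "/tmp"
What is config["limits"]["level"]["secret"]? False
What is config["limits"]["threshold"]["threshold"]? 8.37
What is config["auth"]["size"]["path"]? False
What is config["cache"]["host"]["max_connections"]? 4.58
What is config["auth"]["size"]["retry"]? 5432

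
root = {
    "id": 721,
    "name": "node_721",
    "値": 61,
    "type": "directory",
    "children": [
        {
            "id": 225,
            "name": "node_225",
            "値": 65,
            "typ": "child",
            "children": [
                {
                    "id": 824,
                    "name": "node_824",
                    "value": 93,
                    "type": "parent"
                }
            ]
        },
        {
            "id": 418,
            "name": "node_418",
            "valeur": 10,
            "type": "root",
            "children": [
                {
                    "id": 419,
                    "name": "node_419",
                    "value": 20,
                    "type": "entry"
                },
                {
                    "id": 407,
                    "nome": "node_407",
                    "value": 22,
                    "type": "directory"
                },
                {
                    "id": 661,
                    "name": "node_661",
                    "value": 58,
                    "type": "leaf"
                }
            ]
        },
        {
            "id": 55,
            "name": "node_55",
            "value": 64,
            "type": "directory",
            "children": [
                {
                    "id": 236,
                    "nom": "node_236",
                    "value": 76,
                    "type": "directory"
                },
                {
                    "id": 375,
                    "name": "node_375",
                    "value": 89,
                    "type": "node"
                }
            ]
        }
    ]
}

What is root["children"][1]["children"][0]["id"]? 419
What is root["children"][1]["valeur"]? 10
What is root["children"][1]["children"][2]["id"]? 661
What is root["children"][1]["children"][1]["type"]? "directory"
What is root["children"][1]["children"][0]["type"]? "entry"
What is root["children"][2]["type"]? "directory"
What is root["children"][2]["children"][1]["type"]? "node"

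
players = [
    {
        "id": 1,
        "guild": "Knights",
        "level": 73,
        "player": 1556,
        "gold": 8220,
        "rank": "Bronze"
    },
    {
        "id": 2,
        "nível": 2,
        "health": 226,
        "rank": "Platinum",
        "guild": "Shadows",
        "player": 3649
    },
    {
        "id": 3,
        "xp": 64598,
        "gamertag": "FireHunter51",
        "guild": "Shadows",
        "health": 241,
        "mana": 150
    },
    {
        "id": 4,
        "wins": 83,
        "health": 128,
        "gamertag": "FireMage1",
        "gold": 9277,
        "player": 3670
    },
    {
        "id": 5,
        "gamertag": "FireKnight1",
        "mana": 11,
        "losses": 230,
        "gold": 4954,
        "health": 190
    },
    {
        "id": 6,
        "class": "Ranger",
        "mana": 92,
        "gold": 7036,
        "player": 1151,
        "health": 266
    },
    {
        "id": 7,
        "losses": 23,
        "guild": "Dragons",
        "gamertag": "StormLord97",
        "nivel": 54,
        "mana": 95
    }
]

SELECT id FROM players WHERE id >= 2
[2, 3, 4, 5, 6, 7]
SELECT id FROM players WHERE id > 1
[2, 3, 4, 5, 6, 7]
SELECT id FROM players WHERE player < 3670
[1, 2, 6]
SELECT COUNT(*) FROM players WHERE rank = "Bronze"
1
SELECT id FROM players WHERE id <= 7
[1, 2, 3, 4, 5, 6, 7]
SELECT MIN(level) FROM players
73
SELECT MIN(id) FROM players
1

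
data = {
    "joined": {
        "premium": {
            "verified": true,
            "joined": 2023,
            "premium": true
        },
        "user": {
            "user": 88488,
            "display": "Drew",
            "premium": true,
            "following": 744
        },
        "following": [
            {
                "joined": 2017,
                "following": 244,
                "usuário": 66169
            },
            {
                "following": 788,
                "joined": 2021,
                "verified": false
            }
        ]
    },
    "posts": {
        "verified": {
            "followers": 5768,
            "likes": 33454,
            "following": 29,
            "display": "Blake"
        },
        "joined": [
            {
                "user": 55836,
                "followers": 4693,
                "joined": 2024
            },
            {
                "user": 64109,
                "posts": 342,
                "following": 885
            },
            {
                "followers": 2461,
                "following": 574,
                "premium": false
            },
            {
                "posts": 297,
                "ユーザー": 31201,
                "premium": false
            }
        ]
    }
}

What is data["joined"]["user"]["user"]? 88488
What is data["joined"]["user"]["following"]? 744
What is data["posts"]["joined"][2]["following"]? 574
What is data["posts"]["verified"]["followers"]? 5768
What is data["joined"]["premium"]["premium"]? True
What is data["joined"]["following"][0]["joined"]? 2017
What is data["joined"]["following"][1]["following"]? 788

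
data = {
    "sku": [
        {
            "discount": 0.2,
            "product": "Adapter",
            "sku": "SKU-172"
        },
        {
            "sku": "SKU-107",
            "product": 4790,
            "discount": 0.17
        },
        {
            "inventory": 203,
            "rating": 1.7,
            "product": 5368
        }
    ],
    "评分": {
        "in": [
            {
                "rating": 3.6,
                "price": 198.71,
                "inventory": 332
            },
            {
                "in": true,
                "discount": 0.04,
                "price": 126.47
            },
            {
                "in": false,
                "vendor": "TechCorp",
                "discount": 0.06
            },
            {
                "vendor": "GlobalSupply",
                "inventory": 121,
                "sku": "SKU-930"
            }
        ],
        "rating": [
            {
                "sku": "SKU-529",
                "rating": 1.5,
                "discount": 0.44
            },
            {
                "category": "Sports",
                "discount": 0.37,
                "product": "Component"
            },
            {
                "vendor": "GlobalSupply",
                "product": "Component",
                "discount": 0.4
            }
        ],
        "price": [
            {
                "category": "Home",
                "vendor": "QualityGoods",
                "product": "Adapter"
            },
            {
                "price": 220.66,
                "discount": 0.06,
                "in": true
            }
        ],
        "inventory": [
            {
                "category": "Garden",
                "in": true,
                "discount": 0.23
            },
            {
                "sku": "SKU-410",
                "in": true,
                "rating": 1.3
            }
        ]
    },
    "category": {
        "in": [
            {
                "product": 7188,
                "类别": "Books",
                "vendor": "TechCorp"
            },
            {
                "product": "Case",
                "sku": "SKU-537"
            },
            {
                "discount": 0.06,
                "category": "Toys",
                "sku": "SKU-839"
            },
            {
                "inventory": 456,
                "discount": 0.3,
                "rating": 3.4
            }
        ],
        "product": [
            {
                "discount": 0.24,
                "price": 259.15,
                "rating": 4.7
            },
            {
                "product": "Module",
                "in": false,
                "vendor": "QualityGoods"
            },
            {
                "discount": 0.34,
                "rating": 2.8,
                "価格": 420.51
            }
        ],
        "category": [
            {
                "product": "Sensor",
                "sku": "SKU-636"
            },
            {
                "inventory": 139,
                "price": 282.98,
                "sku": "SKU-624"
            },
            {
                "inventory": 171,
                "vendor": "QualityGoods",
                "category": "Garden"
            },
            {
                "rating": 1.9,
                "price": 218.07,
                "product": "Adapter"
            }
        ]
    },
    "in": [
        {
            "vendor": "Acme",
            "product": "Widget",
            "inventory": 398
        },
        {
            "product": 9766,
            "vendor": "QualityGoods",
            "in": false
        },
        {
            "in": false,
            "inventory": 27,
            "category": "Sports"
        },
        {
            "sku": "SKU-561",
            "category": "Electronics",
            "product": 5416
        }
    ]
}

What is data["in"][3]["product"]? 5416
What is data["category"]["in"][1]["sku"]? "SKU-537"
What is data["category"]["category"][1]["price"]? 282.98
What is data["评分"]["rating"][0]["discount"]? 0.44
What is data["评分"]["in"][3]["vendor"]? "GlobalSupply"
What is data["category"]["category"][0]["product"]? "Sensor"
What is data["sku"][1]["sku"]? "SKU-107"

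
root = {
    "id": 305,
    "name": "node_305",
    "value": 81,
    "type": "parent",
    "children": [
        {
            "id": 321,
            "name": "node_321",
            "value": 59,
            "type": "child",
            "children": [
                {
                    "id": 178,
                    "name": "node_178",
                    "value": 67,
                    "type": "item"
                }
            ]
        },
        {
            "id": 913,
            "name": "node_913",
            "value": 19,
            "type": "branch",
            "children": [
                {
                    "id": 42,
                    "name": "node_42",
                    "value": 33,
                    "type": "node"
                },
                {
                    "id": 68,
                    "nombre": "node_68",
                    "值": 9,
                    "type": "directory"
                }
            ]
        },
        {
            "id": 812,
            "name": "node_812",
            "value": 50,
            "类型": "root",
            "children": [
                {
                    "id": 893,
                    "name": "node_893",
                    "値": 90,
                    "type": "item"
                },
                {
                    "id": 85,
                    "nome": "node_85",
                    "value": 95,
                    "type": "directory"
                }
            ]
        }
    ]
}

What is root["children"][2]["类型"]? "root"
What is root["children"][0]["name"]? "node_321"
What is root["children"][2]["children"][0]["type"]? "item"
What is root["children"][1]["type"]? "branch"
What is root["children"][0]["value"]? 59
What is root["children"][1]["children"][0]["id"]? 42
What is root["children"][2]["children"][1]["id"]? 85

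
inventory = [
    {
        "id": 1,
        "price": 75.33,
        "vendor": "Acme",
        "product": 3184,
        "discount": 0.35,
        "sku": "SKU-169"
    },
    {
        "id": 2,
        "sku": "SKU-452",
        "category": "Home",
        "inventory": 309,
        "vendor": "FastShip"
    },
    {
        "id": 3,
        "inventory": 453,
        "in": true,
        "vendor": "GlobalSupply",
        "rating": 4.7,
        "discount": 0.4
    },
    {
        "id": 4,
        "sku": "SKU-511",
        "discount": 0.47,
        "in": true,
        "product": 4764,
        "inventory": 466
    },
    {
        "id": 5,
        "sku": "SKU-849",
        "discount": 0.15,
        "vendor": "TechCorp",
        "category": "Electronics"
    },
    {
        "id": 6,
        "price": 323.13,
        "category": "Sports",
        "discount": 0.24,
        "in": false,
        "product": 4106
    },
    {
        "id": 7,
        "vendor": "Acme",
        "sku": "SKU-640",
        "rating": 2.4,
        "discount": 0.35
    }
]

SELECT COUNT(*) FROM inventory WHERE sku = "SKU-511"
1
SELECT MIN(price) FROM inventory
75.33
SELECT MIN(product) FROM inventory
3184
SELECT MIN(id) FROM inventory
1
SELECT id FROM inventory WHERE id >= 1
[1, 2, 3, 4, 5, 6, 7]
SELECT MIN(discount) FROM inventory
0.15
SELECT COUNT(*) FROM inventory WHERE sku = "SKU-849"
1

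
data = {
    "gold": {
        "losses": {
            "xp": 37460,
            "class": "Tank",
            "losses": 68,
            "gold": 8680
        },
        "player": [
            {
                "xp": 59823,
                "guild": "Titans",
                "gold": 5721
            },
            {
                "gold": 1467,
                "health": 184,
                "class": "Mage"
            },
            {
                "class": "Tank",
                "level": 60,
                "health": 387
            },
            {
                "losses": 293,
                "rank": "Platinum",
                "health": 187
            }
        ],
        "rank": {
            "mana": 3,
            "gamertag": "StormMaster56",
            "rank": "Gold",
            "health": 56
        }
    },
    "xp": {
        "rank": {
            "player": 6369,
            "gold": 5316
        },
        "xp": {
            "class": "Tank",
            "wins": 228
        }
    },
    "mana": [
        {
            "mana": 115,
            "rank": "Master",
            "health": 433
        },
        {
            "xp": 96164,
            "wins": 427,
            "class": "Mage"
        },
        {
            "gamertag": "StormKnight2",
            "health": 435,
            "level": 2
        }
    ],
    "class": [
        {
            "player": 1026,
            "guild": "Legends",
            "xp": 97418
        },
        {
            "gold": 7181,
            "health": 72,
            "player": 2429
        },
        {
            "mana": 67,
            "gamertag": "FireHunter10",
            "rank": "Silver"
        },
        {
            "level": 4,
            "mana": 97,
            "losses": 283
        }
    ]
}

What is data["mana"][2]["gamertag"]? "StormKnight2"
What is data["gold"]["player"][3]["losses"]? 293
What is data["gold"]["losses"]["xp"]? 37460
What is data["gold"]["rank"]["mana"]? 3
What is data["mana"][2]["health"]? 435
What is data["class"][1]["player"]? 2429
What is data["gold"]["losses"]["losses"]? 68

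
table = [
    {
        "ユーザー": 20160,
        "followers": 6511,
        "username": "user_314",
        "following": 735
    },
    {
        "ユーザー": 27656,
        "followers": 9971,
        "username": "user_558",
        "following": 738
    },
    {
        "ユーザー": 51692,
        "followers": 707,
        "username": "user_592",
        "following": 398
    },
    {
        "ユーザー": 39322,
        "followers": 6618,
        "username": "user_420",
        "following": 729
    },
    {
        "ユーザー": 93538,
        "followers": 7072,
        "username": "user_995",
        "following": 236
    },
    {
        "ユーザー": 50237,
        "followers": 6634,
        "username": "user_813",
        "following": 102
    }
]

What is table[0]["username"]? "user_314"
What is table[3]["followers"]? 6618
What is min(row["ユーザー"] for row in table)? 20160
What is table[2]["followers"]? 707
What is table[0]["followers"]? 6511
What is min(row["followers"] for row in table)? 707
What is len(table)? 6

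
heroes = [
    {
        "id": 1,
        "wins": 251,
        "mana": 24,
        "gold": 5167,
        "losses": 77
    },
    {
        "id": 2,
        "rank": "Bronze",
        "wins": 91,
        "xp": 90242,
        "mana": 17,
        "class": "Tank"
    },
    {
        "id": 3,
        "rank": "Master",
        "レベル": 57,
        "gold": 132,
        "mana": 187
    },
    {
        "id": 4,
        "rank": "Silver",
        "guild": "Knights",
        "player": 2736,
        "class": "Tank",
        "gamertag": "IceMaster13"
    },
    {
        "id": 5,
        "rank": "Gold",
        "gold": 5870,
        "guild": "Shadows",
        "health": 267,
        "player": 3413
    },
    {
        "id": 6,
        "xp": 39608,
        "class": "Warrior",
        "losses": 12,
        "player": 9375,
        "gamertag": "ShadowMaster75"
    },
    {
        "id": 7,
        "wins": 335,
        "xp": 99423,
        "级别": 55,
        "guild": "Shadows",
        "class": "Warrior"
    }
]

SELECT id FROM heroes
[1, 2, 3, 4, 5, 6, 7]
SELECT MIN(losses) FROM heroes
12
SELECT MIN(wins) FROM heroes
91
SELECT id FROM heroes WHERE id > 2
[3, 4, 5, 6, 7]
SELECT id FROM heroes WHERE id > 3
[4, 5, 6, 7]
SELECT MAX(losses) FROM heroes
77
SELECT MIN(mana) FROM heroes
17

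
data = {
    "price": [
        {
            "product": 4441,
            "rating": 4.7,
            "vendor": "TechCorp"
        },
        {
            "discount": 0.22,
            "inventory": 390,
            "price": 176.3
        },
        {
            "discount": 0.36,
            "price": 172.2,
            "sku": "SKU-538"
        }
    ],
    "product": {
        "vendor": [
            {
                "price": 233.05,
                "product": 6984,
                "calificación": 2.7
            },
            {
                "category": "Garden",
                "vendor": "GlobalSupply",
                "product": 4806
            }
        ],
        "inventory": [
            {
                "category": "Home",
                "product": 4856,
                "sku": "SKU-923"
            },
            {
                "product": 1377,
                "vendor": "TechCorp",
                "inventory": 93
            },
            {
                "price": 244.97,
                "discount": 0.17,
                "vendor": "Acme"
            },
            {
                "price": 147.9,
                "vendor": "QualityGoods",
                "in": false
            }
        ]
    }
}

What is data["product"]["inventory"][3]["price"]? 147.9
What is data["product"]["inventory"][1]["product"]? 1377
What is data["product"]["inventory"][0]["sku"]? "SKU-923"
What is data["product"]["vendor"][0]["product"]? 6984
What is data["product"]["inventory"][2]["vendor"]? "Acme"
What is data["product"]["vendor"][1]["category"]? "Garden"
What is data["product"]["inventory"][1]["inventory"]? 93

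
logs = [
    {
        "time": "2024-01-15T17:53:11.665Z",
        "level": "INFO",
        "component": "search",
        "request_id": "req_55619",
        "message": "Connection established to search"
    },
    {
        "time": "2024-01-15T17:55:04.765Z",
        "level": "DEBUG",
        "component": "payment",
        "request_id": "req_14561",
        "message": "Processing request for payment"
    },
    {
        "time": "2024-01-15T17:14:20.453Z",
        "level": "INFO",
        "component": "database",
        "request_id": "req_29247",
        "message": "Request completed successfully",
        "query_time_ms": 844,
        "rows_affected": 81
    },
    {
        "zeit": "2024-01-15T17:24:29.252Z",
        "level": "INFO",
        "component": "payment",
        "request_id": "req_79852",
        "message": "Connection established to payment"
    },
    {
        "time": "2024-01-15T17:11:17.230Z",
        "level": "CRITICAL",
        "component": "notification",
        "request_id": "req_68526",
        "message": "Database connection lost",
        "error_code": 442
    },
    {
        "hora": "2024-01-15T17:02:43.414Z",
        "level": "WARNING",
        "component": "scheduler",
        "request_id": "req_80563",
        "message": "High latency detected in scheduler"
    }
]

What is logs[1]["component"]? "payment"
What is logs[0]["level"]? "INFO"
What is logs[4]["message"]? "Database connection lost"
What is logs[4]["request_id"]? "req_68526"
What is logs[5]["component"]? "scheduler"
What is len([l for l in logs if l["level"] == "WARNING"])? 1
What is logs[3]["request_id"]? "req_79852"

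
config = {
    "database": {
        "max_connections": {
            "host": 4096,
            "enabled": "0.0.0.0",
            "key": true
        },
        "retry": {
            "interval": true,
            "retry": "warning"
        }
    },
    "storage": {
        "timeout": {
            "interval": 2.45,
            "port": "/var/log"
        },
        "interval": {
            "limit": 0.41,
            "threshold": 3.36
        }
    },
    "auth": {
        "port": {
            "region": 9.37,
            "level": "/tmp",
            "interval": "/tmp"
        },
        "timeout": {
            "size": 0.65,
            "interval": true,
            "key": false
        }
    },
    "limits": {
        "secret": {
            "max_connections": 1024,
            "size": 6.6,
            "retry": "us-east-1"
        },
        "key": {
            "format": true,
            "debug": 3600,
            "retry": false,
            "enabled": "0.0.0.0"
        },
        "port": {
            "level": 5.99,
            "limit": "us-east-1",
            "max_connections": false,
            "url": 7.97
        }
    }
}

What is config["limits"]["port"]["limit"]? "us-east-1"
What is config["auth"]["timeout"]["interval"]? True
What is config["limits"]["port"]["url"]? 7.97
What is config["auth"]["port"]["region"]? 9.37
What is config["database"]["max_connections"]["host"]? 4096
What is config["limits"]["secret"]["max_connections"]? 1024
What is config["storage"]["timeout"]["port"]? "/var/log"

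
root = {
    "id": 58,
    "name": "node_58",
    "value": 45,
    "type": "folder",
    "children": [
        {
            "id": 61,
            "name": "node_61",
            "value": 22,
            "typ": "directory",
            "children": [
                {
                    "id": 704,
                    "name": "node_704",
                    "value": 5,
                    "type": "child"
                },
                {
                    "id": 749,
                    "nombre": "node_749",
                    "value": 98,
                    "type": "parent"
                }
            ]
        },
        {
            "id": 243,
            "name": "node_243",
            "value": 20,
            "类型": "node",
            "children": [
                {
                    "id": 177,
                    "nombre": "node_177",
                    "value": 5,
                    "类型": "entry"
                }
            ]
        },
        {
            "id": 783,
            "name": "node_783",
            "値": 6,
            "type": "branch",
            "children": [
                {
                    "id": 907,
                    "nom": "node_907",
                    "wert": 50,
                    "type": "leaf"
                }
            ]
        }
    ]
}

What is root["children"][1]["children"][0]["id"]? 177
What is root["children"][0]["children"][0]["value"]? 5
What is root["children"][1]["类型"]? "node"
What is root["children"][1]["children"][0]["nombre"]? "node_177"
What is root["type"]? "folder"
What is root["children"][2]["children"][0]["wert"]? 50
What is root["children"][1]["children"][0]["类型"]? "entry"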